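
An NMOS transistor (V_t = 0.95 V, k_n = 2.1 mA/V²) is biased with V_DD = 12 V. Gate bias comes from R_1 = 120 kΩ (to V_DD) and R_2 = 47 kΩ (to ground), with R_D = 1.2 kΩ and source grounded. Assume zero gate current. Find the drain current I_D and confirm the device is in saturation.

V_G = V_DD·R_2/(R_1+R_2) = 12×47/167 = 3.38 V. With the source grounded, V_GS = V_G = 3.38 V.
Assume saturation: I_D = (k_n/2)(V_GS − V_t)² = (2.1/2)×(3.38 − 0.95)² = 1.05×2.43² = 6.19 mA.
V_DS = V_DD − I_D·R_D = 12 − 6.19×1.2 = 4.58 V.
Saturation requires V_DS ≥ V_GS − V_t = 2.43 V; 4.58 ≥ 2.43 ✓.

I_D ≈ 6.2 mA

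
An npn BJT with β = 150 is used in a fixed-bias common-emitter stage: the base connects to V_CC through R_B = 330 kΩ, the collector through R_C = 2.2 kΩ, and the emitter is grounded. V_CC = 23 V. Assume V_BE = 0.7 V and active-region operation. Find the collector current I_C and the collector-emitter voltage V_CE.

Base loop: V_CC = I_B·R_B + V_BE, so I_B = (23 − 0.7)/330 kΩ = 0.0676 mA.
In the active region I_C = β·I_B = 150 × 0.0676 = 10.1 mA.
Collector loop: V_CE = V_CC − I_C·R_C = 23 − 10.1×2.2 = 0.7 V.
Since V_CE = 0.7 V > V_CE(sat) ≈ 0.2 V, the transistor is in the active region as assumed.

I_C ≈ 10 mA, V_CE ≈ 0.7 V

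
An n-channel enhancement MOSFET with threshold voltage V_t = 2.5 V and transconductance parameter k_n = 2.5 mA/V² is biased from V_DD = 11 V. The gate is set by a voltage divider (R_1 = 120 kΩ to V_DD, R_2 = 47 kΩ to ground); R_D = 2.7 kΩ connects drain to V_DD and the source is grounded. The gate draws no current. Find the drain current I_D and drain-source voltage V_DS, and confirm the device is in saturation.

I_D ≈ 0.44 mA, V_DS ≈ 9.8 V

V_G = V_DD·R_2/(R_1+R_2) = 11×47/167 = 3.1 V. With the source grounded, V_GS = V_G = 3.1 V.
Assume saturation: I_D = (k_n/2)(V_GS − V_t)² = (2.5/2)×(3.1 − 2.5)² = 1.25×0.596² = 0.444 mA.
V_DS = V_DD − I_D·R_D = 11 − 0.444×2.7 = 9.8 V.
Saturation requires V_DS ≥ V_GS − V_t = 0.596 V; 9.8 ≥ 0.596 ✓.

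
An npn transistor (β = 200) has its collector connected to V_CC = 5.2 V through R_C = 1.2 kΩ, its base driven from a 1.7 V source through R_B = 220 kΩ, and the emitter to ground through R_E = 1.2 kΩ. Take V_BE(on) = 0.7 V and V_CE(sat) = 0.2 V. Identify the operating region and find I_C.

active; I_C ≈ 0.43 mA

Assume active. Base-emitter loop: I_B = (V_BB − V_BE)/(R_B + (β+1)R_E) = (1.7 − 0.7)/(220 + 201×1.2) = 0.00217 mA.
I_C = β·I_B = 200×0.00217 = 0.434 mA.
V_CE = V_CC − I_C·R_C − I_E·R_E = 5.2 − 0.434×1.2 − 0.436×1.2 = 4.16 V > V_CE(sat), so the active-region assumption holds.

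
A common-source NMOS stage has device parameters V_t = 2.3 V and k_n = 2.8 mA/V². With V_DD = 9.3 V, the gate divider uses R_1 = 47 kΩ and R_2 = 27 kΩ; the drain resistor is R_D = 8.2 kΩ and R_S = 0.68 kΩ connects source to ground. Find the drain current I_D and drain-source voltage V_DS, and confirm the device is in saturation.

V_G = V_DD·R_2/(R_1+R_2) = 9.3×27/74 = 3.39 V.
Assume saturation: I_D = (k_n/2)(V_GS − V_t)² with V_GS = V_G − I_D·R_S = 3.39 − 0.68·I_D.
Substituting gives 0.647·I_D² − 3.08·I_D + 1.67 = 0, with roots I_D = 0.625 or 4.14 mA.
The root I_D = 4.14 mA gives V_GS = 0.581 V ≤ V_t, so take I_D = 0.625 mA.
Then V_GS = 2.97 V and V_DS = V_DD − I_D(R_D+R_S) = 9.3 − 0.625×8.88 = 3.75 V.
Saturation requires V_DS ≥ V_GS − V_t = 0.668 V; 3.75 ≥ 0.668 ✓.

I_D ≈ 0.63 mA, V_DS ≈ 3.7 V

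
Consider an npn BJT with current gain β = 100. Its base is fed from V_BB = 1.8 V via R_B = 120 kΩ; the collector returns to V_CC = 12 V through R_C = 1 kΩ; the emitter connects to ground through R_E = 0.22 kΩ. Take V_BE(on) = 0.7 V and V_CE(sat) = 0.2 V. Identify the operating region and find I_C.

Assume active. Base-emitter loop: I_B = (V_BB − V_BE)/(R_B + (β+1)R_E) = (1.8 − 0.7)/(120 + 101×0.22) = 0.00773 mA.
I_C = β·I_B = 100×0.00773 = 0.773 mA.
V_CE = V_CC − I_C·R_C − I_E·R_E = 12 − 0.773×1 − 0.781×0.22 = 11.1 V > V_CE(sat), so the active-region assumption holds.

active; I_C ≈ 0.77 mA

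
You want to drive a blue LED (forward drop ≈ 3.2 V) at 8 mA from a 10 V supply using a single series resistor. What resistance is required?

The resistor drops V_S − V_D = 10 − 3.2 = 6.8 V at 8 mA.
R = 6.8 V / 8 mA = 0.85 kΩ.

R ≈ 0.85 kΩ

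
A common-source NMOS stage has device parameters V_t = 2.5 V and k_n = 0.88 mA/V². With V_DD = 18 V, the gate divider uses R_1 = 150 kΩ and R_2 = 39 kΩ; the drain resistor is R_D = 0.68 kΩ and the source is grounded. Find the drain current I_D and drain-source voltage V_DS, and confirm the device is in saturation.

I_D ≈ 0.65 mA, V_DS ≈ 18 V

V_G = V_DD·R_2/(R_1+R_2) = 18×39/189 = 3.71 V. With the source grounded, V_GS = V_G = 3.71 V.
Assume saturation: I_D = (k_n/2)(V_GS − V_t)² = (0.88/2)×(3.71 − 2.5)² = 0.44×1.21² = 0.649 mA.
V_DS = V_DD − I_D·R_D = 18 − 0.649×0.68 = 17.6 V.
Saturation requires V_DS ≥ V_GS − V_t = 1.21 V; 17.6 ≥ 1.21 ✓.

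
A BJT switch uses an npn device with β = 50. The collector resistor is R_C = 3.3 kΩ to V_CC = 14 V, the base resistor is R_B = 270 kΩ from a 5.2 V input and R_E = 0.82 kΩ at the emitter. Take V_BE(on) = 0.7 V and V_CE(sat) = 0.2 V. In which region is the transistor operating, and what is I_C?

active; I_C ≈ 0.72 mA

Assume active. Base-emitter loop: I_B = (V_BB − V_BE)/(R_B + (β+1)R_E) = (5.2 − 0.7)/(270 + 51×0.82) = 0.0144 mA.
I_C = β·I_B = 50×0.0144 = 0.722 mA.
V_CE = V_CC − I_C·R_C − I_E·R_E = 14 − 0.722×3.3 − 0.736×0.82 = 11 V > V_CE(sat), so the active-region assumption holds.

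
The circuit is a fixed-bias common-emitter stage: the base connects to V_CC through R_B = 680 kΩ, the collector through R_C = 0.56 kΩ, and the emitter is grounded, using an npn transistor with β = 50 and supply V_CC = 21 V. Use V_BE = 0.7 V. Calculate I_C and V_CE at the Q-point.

I_C ≈ 1.5 mA, V_CE ≈ 20 V

Base loop: V_CC = I_B·R_B + V_BE, so I_B = (21 − 0.7)/680 kΩ = 0.0299 mA.
In the active region I_C = β·I_B = 50 × 0.0299 = 1.49 mA.
Collector loop: V_CE = V_CC − I_C·R_C = 21 − 1.49×0.56 = 20.2 V.
Since V_CE = 20.2 V > V_CE(sat) ≈ 0.2 V, the transistor is in the active region as assumed.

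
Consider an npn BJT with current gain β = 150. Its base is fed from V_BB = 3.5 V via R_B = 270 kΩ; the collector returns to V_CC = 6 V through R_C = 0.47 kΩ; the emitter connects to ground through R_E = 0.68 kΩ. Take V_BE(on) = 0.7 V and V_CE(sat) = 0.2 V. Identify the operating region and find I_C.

Assume active. Base-emitter loop: I_B = (V_BB − V_BE)/(R_B + (β+1)R_E) = (3.5 − 0.7)/(270 + 151×0.68) = 0.00751 mA.
I_C = β·I_B = 150×0.00751 = 1.13 mA.
V_CE = V_CC − I_C·R_C − I_E·R_E = 6 − 1.13×0.47 − 1.13×0.68 = 4.7 V > V_CE(sat), so the active-region assumption holds.

active; I_C ≈ 1.1 mA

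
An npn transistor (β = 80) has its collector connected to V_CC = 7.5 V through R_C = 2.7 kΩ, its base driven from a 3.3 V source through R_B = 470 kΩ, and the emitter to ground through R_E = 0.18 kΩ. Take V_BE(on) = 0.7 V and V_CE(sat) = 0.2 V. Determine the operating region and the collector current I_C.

Assume active. Base-emitter loop: I_B = (V_BB − V_BE)/(R_B + (β+1)R_E) = (3.3 − 0.7)/(470 + 81×0.18) = 0.00537 mA.
I_C = β·I_B = 80×0.00537 = 0.429 mA.
V_CE = V_CC − I_C·R_C − I_E·R_E = 7.5 − 0.429×2.7 − 0.435×0.18 = 6.26 V > V_CE(sat), so the active-region assumption holds.

active; I_C ≈ 0.43 mA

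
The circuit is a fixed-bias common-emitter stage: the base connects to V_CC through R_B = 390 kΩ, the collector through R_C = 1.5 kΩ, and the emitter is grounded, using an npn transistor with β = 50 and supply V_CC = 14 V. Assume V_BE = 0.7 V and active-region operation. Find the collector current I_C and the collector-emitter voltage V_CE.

I_C ≈ 1.7 mA, V_CE ≈ 11 V

Base loop: V_CC = I_B·R_B + V_BE, so I_B = (14 − 0.7)/390 kΩ = 0.0341 mA.
In the active region I_C = β·I_B = 50 × 0.0341 = 1.71 mA.
Collector loop: V_CE = V_CC − I_C·R_C = 14 − 1.71×1.5 = 11.4 V.
Since V_CE = 11.4 V > V_CE(sat) ≈ 0.2 V, the transistor is in the active region as assumed.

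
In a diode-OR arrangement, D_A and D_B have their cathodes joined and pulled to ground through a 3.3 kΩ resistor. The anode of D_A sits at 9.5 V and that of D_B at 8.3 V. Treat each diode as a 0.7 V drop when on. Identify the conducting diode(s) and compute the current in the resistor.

Only D_A conducts; I_R ≈ 2.7 mA

Assume both conduct. Then node N would need to be at both 9.5−0.7 = 8.8 V and 8.3−0.7 = 7.6 V, which is impossible.
Assume only D_A conducts: V_N = 9.5 − 0.7 = 8.8 V, so I_R = 8.8/3.3 = 2.67 mA.
Check D_B: its anode-to-cathode voltage is 8.3 − 8.8 = -0.5 V < 0.7 V, so it is off. The assumption is consistent.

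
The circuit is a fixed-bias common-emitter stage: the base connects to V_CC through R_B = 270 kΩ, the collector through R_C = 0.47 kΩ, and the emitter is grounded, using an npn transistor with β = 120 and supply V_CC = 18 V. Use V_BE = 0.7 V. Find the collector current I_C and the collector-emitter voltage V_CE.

Base loop: V_CC = I_B·R_B + V_BE, so I_B = (18 − 0.7)/270 kΩ = 0.0641 mA.
In the active region I_C = β·I_B = 120 × 0.0641 = 7.69 mA.
Collector loop: V_CE = V_CC − I_C·R_C = 18 − 7.69×0.47 = 14.4 V.
Since V_CE = 14.4 V > V_CE(sat) ≈ 0.2 V, the transistor is in the active region as assumed.

I_C ≈ 7.7 mA, V_CE ≈ 14 V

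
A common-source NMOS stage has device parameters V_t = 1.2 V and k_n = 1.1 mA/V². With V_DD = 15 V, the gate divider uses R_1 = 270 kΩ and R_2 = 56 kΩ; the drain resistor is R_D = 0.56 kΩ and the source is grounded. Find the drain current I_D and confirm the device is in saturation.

V_G = V_DD·R_2/(R_1+R_2) = 15×56/326 = 2.58 V. With the source grounded, V_GS = V_G = 2.58 V.
Assume saturation: I_D = (k_n/2)(V_GS − V_t)² = (1.1/2)×(2.58 − 1.2)² = 0.55×1.38² = 1.04 mA.
V_DS = V_DD − I_D·R_D = 15 − 1.04×0.56 = 14.4 V.
Saturation requires V_DS ≥ V_GS − V_t = 1.38 V; 14.4 ≥ 1.38 ✓.

I_D ≈ 1 mA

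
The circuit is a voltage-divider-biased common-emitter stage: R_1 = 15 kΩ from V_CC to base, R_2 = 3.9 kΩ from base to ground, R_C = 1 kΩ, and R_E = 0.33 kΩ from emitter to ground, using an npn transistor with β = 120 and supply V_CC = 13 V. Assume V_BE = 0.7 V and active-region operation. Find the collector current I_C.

Thevenize the base divider: V_Th = V_CC·R_2/(R_1+R_2) = 13×3.9/18.9 = 2.68 V, R_Th = R_1‖R_2 = 3.1 kΩ.
Base-emitter loop: V_Th = I_B·R_Th + V_BE + (β+1)I_B·R_E, so I_B = (2.68 − 0.7) / (3.1 + 121×0.33) = 0.0461 mA.
I_C = β·I_B = 120×0.0461 = 5.53 mA, and I_E = (β+1)I_B = 5.58 mA.
V_CE = V_CC − I_C·R_C − I_E·R_E = 13 − 5.53×1 − 5.58×0.33 = 5.63 V.
V_CE = 5.63 V > 0.2 V confirms active-region operation.

I_C ≈ 5.5 mA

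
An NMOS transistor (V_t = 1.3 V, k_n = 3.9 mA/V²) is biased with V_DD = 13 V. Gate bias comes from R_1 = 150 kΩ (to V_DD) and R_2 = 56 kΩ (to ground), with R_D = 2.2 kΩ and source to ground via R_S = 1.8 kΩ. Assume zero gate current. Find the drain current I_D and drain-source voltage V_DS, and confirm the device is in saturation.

V_G = V_DD·R_2/(R_1+R_2) = 13×56/206 = 3.53 V.
Assume saturation: I_D = (k_n/2)(V_GS − V_t)² with V_GS = V_G − I_D·R_S = 3.53 − 1.8·I_D.
Substituting gives 6.32·I_D² − 16.7·I_D + 9.73 = 0, with roots I_D = 0.87 or 1.77 mA.
The root I_D = 1.77 mA gives V_GS = 0.347 V ≤ V_t, so take I_D = 0.87 mA.
Then V_GS = 1.97 V and V_DS = V_DD − I_D(R_D+R_S) = 13 − 0.87×4 = 9.52 V.
Saturation requires V_DS ≥ V_GS − V_t = 0.668 V; 9.52 ≥ 0.668 ✓.

I_D ≈ 0.87 mA, V_DS ≈ 9.5 V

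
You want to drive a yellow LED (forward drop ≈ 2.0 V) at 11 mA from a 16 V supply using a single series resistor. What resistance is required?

R ≈ 1.3 kΩ

The resistor drops V_S − V_D = 16 − 2.0 = 14 V at 11 mA.
R = 14 V / 11 mA = 1.27 kΩ.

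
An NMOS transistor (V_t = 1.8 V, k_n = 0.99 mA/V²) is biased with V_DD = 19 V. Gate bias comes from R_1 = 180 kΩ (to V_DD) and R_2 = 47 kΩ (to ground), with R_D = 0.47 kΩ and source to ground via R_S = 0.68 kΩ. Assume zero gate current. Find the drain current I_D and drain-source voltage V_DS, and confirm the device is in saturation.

V_G = V_DD·R_2/(R_1+R_2) = 19×47/227 = 3.93 V.
Assume saturation: I_D = (k_n/2)(V_GS − V_t)² with V_GS = V_G − I_D·R_S = 3.93 − 0.68·I_D.
Substituting gives 0.229·I_D² − 2.44·I_D + 2.25 = 0, with roots I_D = 1.02 or 9.62 mA.
The root I_D = 9.62 mA gives V_GS = -2.61 V ≤ V_t, so take I_D = 1.02 mA.
Then V_GS = 3.24 V and V_DS = V_DD − I_D(R_D+R_S) = 19 − 1.02×1.15 = 17.8 V.
Saturation requires V_DS ≥ V_GS − V_t = 1.44 V; 17.8 ≥ 1.44 ✓.

I_D ≈ 1 mA, V_DS ≈ 18 V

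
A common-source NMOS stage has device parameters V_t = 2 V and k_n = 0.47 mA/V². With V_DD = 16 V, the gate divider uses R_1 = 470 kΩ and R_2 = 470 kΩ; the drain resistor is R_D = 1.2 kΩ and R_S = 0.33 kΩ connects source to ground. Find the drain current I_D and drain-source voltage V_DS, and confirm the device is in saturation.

V_G = V_DD·R_2/(R_1+R_2) = 16×470/940 = 8 V.
Assume saturation: I_D = (k_n/2)(V_GS − V_t)² with V_GS = V_G − I_D·R_S = 8 − 0.33·I_D.
Substituting gives 0.0256·I_D² − 1.93·I_D + 8.46 = 0, with roots I_D = 4.67 or 70.8 mA.
The root I_D = 70.8 mA gives V_GS = -15.4 V ≤ V_t, so take I_D = 4.67 mA.
Then V_GS = 6.46 V and V_DS = V_DD − I_D(R_D+R_S) = 16 − 4.67×1.53 = 8.85 V.
Saturation requires V_DS ≥ V_GS − V_t = 4.46 V; 8.85 ≥ 4.46 ✓.

I_D ≈ 4.7 mA, V_DS ≈ 8.9 V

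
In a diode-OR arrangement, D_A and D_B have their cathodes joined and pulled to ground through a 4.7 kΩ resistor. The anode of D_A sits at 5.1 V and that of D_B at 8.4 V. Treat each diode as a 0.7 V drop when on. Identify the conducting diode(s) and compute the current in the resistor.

Only D_B conducts; I_R ≈ 1.6 mA

Assume both conduct. Then node N would need to be at both 5.1−0.7 = 4.4 V and 8.4−0.7 = 7.7 V, which is impossible.
Assume only D_B conducts: V_N = 8.4 − 0.7 = 7.7 V, so I_R = 7.7/4.7 = 1.64 mA.
Check D_A: its anode-to-cathode voltage is 5.1 − 7.7 = -2.6 V < 0.7 V, so it is off. The assumption is consistent.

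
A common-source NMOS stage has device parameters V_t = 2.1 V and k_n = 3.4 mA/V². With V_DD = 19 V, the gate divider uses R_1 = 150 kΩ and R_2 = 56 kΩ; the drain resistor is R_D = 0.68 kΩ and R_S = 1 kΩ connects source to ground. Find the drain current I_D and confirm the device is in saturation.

V_G = V_DD·R_2/(R_1+R_2) = 19×56/206 = 5.17 V.
Assume saturation: I_D = (k_n/2)(V_GS − V_t)² with V_GS = V_G − I_D·R_S = 5.17 − 1·I_D.
Substituting gives 1.7·I_D² − 11.4·I_D + 16 = 0, with roots I_D = 1.98 or 4.73 mA.
The root I_D = 4.73 mA gives V_GS = 0.431 V ≤ V_t, so take I_D = 1.98 mA.
Then V_GS = 3.18 V and V_DS = V_DD − I_D(R_D+R_S) = 19 − 1.98×1.68 = 15.7 V.
Saturation requires V_DS ≥ V_GS − V_t = 1.08 V; 15.7 ≥ 1.08 ✓.

I_D ≈ 2 mA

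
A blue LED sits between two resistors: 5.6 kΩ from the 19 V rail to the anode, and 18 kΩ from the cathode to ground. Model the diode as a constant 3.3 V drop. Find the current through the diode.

The two resistors are in series with the diode, so KVL gives 19 = I·5.6 + 3.3 + I·18.
I = (19 − 3.3) / (5.6 + 18) kΩ = 15.7 / 23.6 = 0.665 mA.

I ≈ 0.67 mA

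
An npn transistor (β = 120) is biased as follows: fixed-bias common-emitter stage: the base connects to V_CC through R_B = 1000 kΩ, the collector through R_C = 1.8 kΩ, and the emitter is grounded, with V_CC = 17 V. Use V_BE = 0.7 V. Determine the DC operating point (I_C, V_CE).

Base loop: V_CC = I_B·R_B + V_BE, so I_B = (17 − 0.7)/1000 kΩ = 0.0163 mA.
In the active region I_C = β·I_B = 120 × 0.0163 = 1.96 mA.
Collector loop: V_CE = V_CC − I_C·R_C = 17 − 1.96×1.8 = 13.5 V.
Since V_CE = 13.5 V > V_CE(sat) ≈ 0.2 V, the transistor is in the active region as assumed.

I_C ≈ 2 mA, V_CE ≈ 13 V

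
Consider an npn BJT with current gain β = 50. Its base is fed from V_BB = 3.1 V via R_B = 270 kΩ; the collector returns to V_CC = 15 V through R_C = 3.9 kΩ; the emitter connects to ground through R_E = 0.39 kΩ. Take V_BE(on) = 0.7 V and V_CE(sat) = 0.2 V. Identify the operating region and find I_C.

active; I_C ≈ 0.41 mA

Assume active. Base-emitter loop: I_B = (V_BB − V_BE)/(R_B + (β+1)R_E) = (3.1 − 0.7)/(270 + 51×0.39) = 0.00828 mA.
I_C = β·I_B = 50×0.00828 = 0.414 mA.
V_CE = V_CC − I_C·R_C − I_E·R_E = 15 − 0.414×3.9 − 0.422×0.39 = 13.2 V > V_CE(sat), so the active-region assumption holds.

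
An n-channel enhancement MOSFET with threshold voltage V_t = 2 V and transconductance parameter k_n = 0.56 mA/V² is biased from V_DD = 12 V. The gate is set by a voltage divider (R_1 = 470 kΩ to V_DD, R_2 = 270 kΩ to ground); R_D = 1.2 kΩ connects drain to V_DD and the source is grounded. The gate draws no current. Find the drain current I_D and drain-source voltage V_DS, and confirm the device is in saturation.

I_D ≈ 1.6 mA, V_DS ≈ 10 V

V_G = V_DD·R_2/(R_1+R_2) = 12×270/740 = 4.38 V. With the source grounded, V_GS = V_G = 4.38 V.
Assume saturation: I_D = (k_n/2)(V_GS − V_t)² = (0.56/2)×(4.38 − 2)² = 0.28×2.38² = 1.58 mA.
V_DS = V_DD − I_D·R_D = 12 − 1.58×1.2 = 10.1 V.
Saturation requires V_DS ≥ V_GS − V_t = 2.38 V; 10.1 ≥ 2.38 ✓.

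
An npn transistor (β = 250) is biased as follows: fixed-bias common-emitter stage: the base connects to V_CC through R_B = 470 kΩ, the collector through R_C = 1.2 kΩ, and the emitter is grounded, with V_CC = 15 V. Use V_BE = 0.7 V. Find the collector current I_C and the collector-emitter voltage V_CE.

I_C ≈ 7.6 mA, V_CE ≈ 5.9 V

Base loop: V_CC = I_B·R_B + V_BE, so I_B = (15 − 0.7)/470 kΩ = 0.0304 mA.
In the active region I_C = β·I_B = 250 × 0.0304 = 7.61 mA.
Collector loop: V_CE = V_CC − I_C·R_C = 15 − 7.61×1.2 = 5.87 V.
Since V_CE = 5.87 V > V_CE(sat) ≈ 0.2 V, the transistor is in the active region as assumed.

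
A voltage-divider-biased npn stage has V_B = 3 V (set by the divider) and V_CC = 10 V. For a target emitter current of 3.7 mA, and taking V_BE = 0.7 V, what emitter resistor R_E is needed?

R_E ≈ 0.62 kΩ

V_E = V_B − V_BE = 3 − 0.7 = 2.3 V.
R_E = V_E / I_E = 2.3 / 3.7 = 0.622 kΩ.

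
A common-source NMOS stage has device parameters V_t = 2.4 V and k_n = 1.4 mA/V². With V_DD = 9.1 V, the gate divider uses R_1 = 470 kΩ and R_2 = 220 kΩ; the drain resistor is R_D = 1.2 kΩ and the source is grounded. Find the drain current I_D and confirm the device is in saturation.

V_G = V_DD·R_2/(R_1+R_2) = 9.1×220/690 = 2.9 V. With the source grounded, V_GS = V_G = 2.9 V.
Assume saturation: I_D = (k_n/2)(V_GS − V_t)² = (1.4/2)×(2.9 − 2.4)² = 0.7×0.501² = 0.176 mA.
V_DS = V_DD − I_D·R_D = 9.1 − 0.176×1.2 = 8.89 V.
Saturation requires V_DS ≥ V_GS − V_t = 0.501 V; 8.89 ≥ 0.501 ✓.

I_D ≈ 0.18 mA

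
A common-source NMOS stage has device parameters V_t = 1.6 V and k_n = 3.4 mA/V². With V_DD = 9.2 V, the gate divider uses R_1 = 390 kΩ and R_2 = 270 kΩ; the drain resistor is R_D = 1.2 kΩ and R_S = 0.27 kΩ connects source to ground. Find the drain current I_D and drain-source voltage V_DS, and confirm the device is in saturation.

V_G = V_DD·R_2/(R_1+R_2) = 9.2×270/660 = 3.76 V.
Assume saturation: I_D = (k_n/2)(V_GS − V_t)² with V_GS = V_G − I_D·R_S = 3.76 − 0.27·I_D.
Substituting gives 0.124·I_D² − 2.99·I_D + 7.96 = 0, with roots I_D = 3.05 or 21 mA.
The root I_D = 21 mA gives V_GS = -1.92 V ≤ V_t, so take I_D = 3.05 mA.
Then V_GS = 2.94 V and V_DS = V_DD − I_D(R_D+R_S) = 9.2 − 3.05×1.47 = 4.71 V.
Saturation requires V_DS ≥ V_GS − V_t = 1.34 V; 4.71 ≥ 1.34 ✓.

I_D ≈ 3.1 mA, V_DS ≈ 4.7 V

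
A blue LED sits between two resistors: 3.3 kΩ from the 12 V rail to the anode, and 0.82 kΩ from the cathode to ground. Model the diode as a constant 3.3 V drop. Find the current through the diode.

The two resistors are in series with the diode, so KVL gives 12 = I·3.3 + 3.3 + I·0.82.
I = (12 − 3.3) / (3.3 + 0.82) kΩ = 8.7 / 4.12 = 2.11 mA.

I ≈ 2.1 mA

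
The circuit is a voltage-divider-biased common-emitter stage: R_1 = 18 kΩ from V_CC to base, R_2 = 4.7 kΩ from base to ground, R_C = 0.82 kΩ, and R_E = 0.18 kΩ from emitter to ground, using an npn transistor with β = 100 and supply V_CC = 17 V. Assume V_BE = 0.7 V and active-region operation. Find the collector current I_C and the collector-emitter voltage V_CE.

Thevenize the base divider: V_Th = V_CC·R_2/(R_1+R_2) = 17×4.7/22.7 = 3.52 V, R_Th = R_1‖R_2 = 3.73 kΩ.
Base-emitter loop: V_Th = I_B·R_Th + V_BE + (β+1)I_B·R_E, so I_B = (3.52 − 0.7) / (3.73 + 101×0.18) = 0.129 mA.
I_C = β·I_B = 100×0.129 = 12.9 mA, and I_E = (β+1)I_B = 13 mA.
V_CE = V_CC − I_C·R_C − I_E·R_E = 17 − 12.9×0.82 − 13×0.18 = 4.1 V.
V_CE = 4.1 V > 0.2 V confirms active-region operation.

I_C ≈ 13 mA, V_CE ≈ 4.1 V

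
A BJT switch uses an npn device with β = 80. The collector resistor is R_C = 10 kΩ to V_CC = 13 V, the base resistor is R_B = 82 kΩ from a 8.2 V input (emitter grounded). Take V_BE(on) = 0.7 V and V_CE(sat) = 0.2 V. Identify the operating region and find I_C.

Assume active: I_B = (8.2 − 0.7)/82 = 0.0915 mA, giving I_C = β·I_B = 7.32 mA.
But then V_CE = 13 − 7.32×10 = -60.2 V < V_CE(sat) = 0.2 V — impossible in the active region.
So the transistor is saturated. With V_CE = 0.2 V, I_C = (V_CC − 0.2)/R_C = 12.8/10 = 1.28 mA.
Check: β·I_B = 7.32 mA > I_C = 1.28 mA, confirming saturation.

saturation; I_C ≈ 1.3 mA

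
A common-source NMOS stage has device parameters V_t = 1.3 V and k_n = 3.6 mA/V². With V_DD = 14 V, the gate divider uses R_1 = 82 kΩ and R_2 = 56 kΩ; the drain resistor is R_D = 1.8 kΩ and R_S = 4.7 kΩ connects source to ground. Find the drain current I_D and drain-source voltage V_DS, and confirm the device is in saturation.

V_G = V_DD·R_2/(R_1+R_2) = 14×56/138 = 5.68 V.
Assume saturation: I_D = (k_n/2)(V_GS − V_t)² with V_GS = V_G − I_D·R_S = 5.68 − 4.7·I_D.
Substituting gives 39.8·I_D² − 75.1·I_D + 34.6 = 0, with roots I_D = 0.791 or 1.1 mA.
The root I_D = 1.1 mA gives V_GS = 0.519 V ≤ V_t, so take I_D = 0.791 mA.
Then V_GS = 1.96 V and V_DS = V_DD − I_D(R_D+R_S) = 14 − 0.791×6.5 = 8.86 V.
Saturation requires V_DS ≥ V_GS − V_t = 0.663 V; 8.86 ≥ 0.663 ✓.

I_D ≈ 0.79 mA, V_DS ≈ 8.9 V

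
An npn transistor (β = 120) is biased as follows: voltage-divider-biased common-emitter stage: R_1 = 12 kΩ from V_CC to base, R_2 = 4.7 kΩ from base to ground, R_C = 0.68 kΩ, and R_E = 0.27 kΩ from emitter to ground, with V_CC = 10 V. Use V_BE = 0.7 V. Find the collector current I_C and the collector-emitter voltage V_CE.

Thevenize the base divider: V_Th = V_CC·R_2/(R_1+R_2) = 10×4.7/16.7 = 2.81 V, R_Th = R_1‖R_2 = 3.38 kΩ.
Base-emitter loop: V_Th = I_B·R_Th + V_BE + (β+1)I_B·R_E, so I_B = (2.81 − 0.7) / (3.38 + 121×0.27) = 0.0587 mA.
I_C = β·I_B = 120×0.0587 = 7.04 mA, and I_E = (β+1)I_B = 7.1 mA.
V_CE = V_CC − I_C·R_C − I_E·R_E = 10 − 7.04×0.68 − 7.1×0.27 = 3.3 V.
V_CE = 3.3 V > 0.2 V confirms active-region operation.

I_C ≈ 7 mA, V_CE ≈ 3.3 V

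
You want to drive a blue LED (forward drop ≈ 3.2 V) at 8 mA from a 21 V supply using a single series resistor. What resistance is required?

R ≈ 2.2 kΩ

The resistor drops V_S − V_D = 21 − 3.2 = 17.8 V at 8 mA.
R = 17.8 V / 8 mA = 2.23 kΩ.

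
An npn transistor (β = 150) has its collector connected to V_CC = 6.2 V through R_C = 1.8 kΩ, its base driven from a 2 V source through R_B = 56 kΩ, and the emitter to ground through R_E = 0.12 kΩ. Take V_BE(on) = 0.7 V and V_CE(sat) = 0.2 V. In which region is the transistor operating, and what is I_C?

active; I_C ≈ 2.6 mA

Assume active. Base-emitter loop: I_B = (V_BB − V_BE)/(R_B + (β+1)R_E) = (2 − 0.7)/(56 + 151×0.12) = 0.0175 mA.
I_C = β·I_B = 150×0.0175 = 2.63 mA.
V_CE = V_CC − I_C·R_C − I_E·R_E = 6.2 − 2.63×1.8 − 2.65×0.12 = 1.15 V > V_CE(sat), so the active-region assumption holds.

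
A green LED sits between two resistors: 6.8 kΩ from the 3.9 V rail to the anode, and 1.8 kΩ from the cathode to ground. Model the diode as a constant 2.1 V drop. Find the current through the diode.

I ≈ 0.21 mA

The two resistors are in series with the diode, so KVL gives 3.9 = I·6.8 + 2.1 + I·1.8.
I = (3.9 − 2.1) / (6.8 + 1.8) kΩ = 1.8 / 8.6 = 0.209 mA.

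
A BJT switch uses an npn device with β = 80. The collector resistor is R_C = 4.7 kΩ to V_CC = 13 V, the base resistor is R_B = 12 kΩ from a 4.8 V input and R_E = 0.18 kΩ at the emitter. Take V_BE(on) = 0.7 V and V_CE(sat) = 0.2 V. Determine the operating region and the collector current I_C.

Assume active: I_B = (4.8 − 0.7)/(12 + 81×0.18) = 0.154 mA, I_C = β·I_B = 12.3 mA.
Then V_CE = 13 − 12.3×4.7 − 12.5×0.18 = -47.2 V < 0.2 V — the active assumption fails.
Re-solve with V_CE = 0.2 V. KCL at the emitter: V_E/R_E = (V_BB−0.7−V_E)/R_B + (V_CC−0.2−V_E)/R_C, giving V_E = 0.524 V.
I_C = (V_CC − 0.2 − V_E)/R_C = (12.8 − 0.524)/4.7 = 2.61 mA.
Check: I_B = (4.1 − 0.524)/12 = 0.298 mA, and β·I_B = 23.8 mA > I_C, confirming saturation.

saturation; I_C ≈ 2.6 mA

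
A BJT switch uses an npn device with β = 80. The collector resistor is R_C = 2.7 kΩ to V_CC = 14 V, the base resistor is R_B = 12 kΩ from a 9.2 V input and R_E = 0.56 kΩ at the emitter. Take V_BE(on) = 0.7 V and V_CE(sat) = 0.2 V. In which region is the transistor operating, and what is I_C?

saturation; I_C ≈ 4.1 mA

Assume active: I_B = (9.2 − 0.7)/(12 + 81×0.56) = 0.148 mA, I_C = β·I_B = 11.9 mA.
Then V_CE = 14 − 11.9×2.7 − 12×0.56 = -24.7 V < 0.2 V — the active assumption fails.
Re-solve with V_CE = 0.2 V. KCL at the emitter: V_E/R_E = (V_BB−0.7−V_E)/R_B + (V_CC−0.2−V_E)/R_C, giving V_E = 2.6 V.
I_C = (V_CC − 0.2 − V_E)/R_C = (13.8 − 2.6)/2.7 = 4.15 mA.
Check: I_B = (8.5 − 2.6)/12 = 0.492 mA, and β·I_B = 39.3 mA > I_C, confirming saturation.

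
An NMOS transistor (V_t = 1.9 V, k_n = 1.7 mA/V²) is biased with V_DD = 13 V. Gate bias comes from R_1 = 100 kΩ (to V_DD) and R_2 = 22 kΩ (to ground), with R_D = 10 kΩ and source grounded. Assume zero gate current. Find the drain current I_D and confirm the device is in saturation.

I_D ≈ 0.17 mA

V_G = V_DD·R_2/(R_1+R_2) = 13×22/122 = 2.34 V. With the source grounded, V_GS = V_G = 2.34 V.
Assume saturation: I_D = (k_n/2)(V_GS − V_t)² = (1.7/2)×(2.34 − 1.9)² = 0.85×0.444² = 0.168 mA.
V_DS = V_DD − I_D·R_D = 13 − 0.168×10 = 11.3 V.
Saturation requires V_DS ≥ V_GS − V_t = 0.444 V; 11.3 ≥ 0.444 ✓.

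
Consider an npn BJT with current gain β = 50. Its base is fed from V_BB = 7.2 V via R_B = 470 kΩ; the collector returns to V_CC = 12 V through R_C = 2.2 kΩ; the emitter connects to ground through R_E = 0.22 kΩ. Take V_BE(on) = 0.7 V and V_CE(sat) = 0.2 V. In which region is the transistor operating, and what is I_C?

active; I_C ≈ 0.68 mA

Assume active. Base-emitter loop: I_B = (V_BB − V_BE)/(R_B + (β+1)R_E) = (7.2 − 0.7)/(470 + 51×0.22) = 0.0135 mA.
I_C = β·I_B = 50×0.0135 = 0.675 mA.
V_CE = V_CC − I_C·R_C − I_E·R_E = 12 − 0.675×2.2 − 0.689×0.22 = 10.4 V > V_CE(sat), so the active-region assumption holds.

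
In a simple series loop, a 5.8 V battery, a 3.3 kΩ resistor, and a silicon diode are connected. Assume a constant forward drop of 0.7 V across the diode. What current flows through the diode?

KVL around the loop: 5.8 = V_D + I·R = 0.7 + I × 3.3 kΩ.
So I = (5.8 − 0.7) / 3.3 kΩ = 5.1 / 3.3 = 1.55 mA.

I ≈ 1.5 mA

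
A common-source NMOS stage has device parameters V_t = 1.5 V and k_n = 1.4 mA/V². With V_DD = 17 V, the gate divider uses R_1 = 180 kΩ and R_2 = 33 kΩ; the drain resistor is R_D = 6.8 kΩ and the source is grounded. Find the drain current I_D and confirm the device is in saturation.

I_D ≈ 0.9 mA

V_G = V_DD·R_2/(R_1+R_2) = 17×33/213 = 2.63 V. With the source grounded, V_GS = V_G = 2.63 V.
Assume saturation: I_D = (k_n/2)(V_GS − V_t)² = (1.4/2)×(2.63 − 1.5)² = 0.7×1.13² = 0.9 mA.
V_DS = V_DD − I_D·R_D = 17 − 0.9×6.8 = 10.9 V.
Saturation requires V_DS ≥ V_GS − V_t = 1.13 V; 10.9 ≥ 1.13 ✓.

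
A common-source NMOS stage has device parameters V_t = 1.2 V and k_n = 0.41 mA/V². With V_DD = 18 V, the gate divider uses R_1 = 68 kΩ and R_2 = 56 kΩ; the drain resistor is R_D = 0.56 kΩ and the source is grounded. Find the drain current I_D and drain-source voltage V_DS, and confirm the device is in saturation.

I_D ≈ 9.8 mA, V_DS ≈ 12 V

V_G = V_DD·R_2/(R_1+R_2) = 18×56/124 = 8.13 V. With the source grounded, V_GS = V_G = 8.13 V.
Assume saturation: I_D = (k_n/2)(V_GS − V_t)² = (0.41/2)×(8.13 − 1.2)² = 0.205×6.93² = 9.84 mA.
V_DS = V_DD − I_D·R_D = 18 − 9.84×0.56 = 12.5 V.
Saturation requires V_DS ≥ V_GS − V_t = 6.93 V; 12.5 ≥ 6.93 ✓.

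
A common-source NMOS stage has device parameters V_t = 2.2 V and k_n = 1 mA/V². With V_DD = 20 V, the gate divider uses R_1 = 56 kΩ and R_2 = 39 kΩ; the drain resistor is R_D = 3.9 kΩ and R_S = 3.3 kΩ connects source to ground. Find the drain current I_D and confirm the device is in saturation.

V_G = V_DD·R_2/(R_1+R_2) = 20×39/95 = 8.21 V.
Assume saturation: I_D = (k_n/2)(V_GS − V_t)² with V_GS = V_G − I_D·R_S = 8.21 − 3.3·I_D.
Substituting gives 5.44·I_D² − 20.8·I_D + 18.1 = 0, with roots I_D = 1.33 or 2.5 mA.
The root I_D = 2.5 mA gives V_GS = -0.0355 V ≤ V_t, so take I_D = 1.33 mA.
Then V_GS = 3.83 V and V_DS = V_DD − I_D(R_D+R_S) = 20 − 1.33×7.2 = 10.4 V.
Saturation requires V_DS ≥ V_GS − V_t = 1.63 V; 10.4 ≥ 1.63 ✓.

I_D ≈ 1.3 mA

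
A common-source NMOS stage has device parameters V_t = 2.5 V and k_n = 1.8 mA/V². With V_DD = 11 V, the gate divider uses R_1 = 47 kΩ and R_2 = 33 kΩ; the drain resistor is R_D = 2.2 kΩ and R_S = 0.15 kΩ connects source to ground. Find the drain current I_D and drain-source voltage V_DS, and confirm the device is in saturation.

V_G = V_DD·R_2/(R_1+R_2) = 11×33/80 = 4.54 V.
Assume saturation: I_D = (k_n/2)(V_GS − V_t)² with V_GS = V_G − I_D·R_S = 4.54 − 0.15·I_D.
Substituting gives 0.0203·I_D² − 1.55·I_D + 3.74 = 0, with roots I_D = 2.49 or 74.1 mA.
The root I_D = 74.1 mA gives V_GS = -6.57 V ≤ V_t, so take I_D = 2.49 mA.
Then V_GS = 4.16 V and V_DS = V_DD − I_D(R_D+R_S) = 11 − 2.49×2.35 = 5.15 V.
Saturation requires V_DS ≥ V_GS − V_t = 1.66 V; 5.15 ≥ 1.66 ✓.

I_D ≈ 2.5 mA, V_DS ≈ 5.1 V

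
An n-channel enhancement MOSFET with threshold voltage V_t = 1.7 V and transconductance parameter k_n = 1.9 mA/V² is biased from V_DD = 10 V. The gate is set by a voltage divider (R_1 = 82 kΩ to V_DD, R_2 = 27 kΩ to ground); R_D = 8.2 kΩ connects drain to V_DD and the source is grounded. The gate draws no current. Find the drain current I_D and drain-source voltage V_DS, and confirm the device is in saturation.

V_G = V_DD·R_2/(R_1+R_2) = 10×27/109 = 2.48 V. With the source grounded, V_GS = V_G = 2.48 V.
Assume saturation: I_D = (k_n/2)(V_GS − V_t)² = (1.9/2)×(2.48 − 1.7)² = 0.95×0.777² = 0.574 mA.
V_DS = V_DD − I_D·R_D = 10 − 0.574×8.2 = 5.3 V.
Saturation requires V_DS ≥ V_GS − V_t = 0.777 V; 5.3 ≥ 0.777 ✓.

I_D ≈ 0.57 mA, V_DS ≈ 5.3 V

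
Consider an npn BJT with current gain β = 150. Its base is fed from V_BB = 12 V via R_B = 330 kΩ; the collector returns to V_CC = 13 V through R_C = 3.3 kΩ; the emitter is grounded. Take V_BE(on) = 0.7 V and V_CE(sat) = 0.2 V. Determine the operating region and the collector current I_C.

Assume active: I_B = (12 − 0.7)/330 = 0.0342 mA, giving I_C = β·I_B = 5.14 mA.
But then V_CE = 13 − 5.14×3.3 = -3.95 V < V_CE(sat) = 0.2 V — impossible in the active region.
So the transistor is saturated. With V_CE = 0.2 V, I_C = (V_CC − 0.2)/R_C = 12.8/3.3 = 3.88 mA.
Check: β·I_B = 5.14 mA > I_C = 3.88 mA, confirming saturation.

saturation; I_C ≈ 3.9 mA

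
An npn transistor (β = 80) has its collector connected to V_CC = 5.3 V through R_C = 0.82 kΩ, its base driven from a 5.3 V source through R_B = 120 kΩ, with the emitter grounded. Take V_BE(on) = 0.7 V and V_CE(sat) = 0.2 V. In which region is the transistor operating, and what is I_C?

Assume active. Base-emitter loop: I_B = (V_BB − V_BE)/R_B = (5.3 − 0.7)/120 = 0.0383 mA.
I_C = β·I_B = 80×0.0383 = 3.07 mA.
V_CE = V_CC − I_C·R_C = 5.3 − 3.07×0.82 = 2.79 V > V_CE(sat), so the active-region assumption holds.

active; I_C ≈ 3.1 mA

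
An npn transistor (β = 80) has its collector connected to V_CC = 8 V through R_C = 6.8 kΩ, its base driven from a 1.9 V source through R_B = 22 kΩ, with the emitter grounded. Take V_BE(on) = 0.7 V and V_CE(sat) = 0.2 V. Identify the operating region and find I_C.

Assume active: I_B = (1.9 − 0.7)/22 = 0.0545 mA, giving I_C = β·I_B = 4.36 mA.
But then V_CE = 8 − 4.36×6.8 = -21.7 V < V_CE(sat) = 0.2 V — impossible in the active region.
So the transistor is saturated. With V_CE = 0.2 V, I_C = (V_CC − 0.2)/R_C = 7.8/6.8 = 1.15 mA.
Check: β·I_B = 4.36 mA > I_C = 1.15 mA, confirming saturation.

saturation; I_C ≈ 1.1 mA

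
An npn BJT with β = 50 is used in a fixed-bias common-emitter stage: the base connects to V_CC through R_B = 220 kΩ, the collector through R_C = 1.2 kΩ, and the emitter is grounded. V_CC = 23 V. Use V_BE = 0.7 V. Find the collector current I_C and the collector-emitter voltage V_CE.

I_C ≈ 5.1 mA, V_CE ≈ 17 V

Base loop: V_CC = I_B·R_B + V_BE, so I_B = (23 − 0.7)/220 kΩ = 0.101 mA.
In the active region I_C = β·I_B = 50 × 0.101 = 5.07 mA.
Collector loop: V_CE = V_CC − I_C·R_C = 23 − 5.07×1.2 = 16.9 V.
Since V_CE = 16.9 V > V_CE(sat) ≈ 0.2 V, the transistor is in the active region as assumed.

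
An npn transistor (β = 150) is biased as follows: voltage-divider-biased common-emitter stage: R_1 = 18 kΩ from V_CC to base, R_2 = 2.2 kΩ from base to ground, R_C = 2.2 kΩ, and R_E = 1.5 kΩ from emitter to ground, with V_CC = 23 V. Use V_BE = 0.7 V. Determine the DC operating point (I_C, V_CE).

Thevenize the base divider: V_Th = V_CC·R_2/(R_1+R_2) = 23×2.2/20.2 = 2.5 V, R_Th = R_1‖R_2 = 1.96 kΩ.
Base-emitter loop: V_Th = I_B·R_Th + V_BE + (β+1)I_B·R_E, so I_B = (2.5 − 0.7) / (1.96 + 151×1.5) = 0.0079 mA.
I_C = β·I_B = 150×0.0079 = 1.19 mA, and I_E = (β+1)I_B = 1.19 mA.
V_CE = V_CC − I_C·R_C − I_E·R_E = 23 − 1.19×2.2 − 1.19×1.5 = 18.6 V.
V_CE = 18.6 V > 0.2 V confirms active-region operation.

I_C ≈ 1.2 mA, V_CE ≈ 19 V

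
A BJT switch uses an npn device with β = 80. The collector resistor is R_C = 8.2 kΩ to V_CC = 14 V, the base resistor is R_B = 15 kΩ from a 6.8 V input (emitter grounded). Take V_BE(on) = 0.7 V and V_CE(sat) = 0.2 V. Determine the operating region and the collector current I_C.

saturation; I_C ≈ 1.7 mA

Assume active: I_B = (6.8 − 0.7)/15 = 0.407 mA, giving I_C = β·I_B = 32.5 mA.
But then V_CE = 14 − 32.5×8.2 = -253 V < V_CE(sat) = 0.2 V — impossible in the active region.
So the transistor is saturated. With V_CE = 0.2 V, I_C = (V_CC − 0.2)/R_C = 13.8/8.2 = 1.68 mA.
Check: β·I_B = 32.5 mA > I_C = 1.68 mA, confirming saturation.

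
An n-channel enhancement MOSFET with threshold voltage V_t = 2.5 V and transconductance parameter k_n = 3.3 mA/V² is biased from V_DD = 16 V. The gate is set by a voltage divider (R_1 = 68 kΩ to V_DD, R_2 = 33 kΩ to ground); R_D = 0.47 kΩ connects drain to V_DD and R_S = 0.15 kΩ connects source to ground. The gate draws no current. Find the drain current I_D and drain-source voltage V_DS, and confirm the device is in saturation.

V_G = V_DD·R_2/(R_1+R_2) = 16×33/101 = 5.23 V.
Assume saturation: I_D = (k_n/2)(V_GS − V_t)² with V_GS = V_G − I_D·R_S = 5.23 − 0.15·I_D.
Substituting gives 0.0371·I_D² − 2.35·I_D + 12.3 = 0, with roots I_D = 5.75 or 57.6 mA.
The root I_D = 57.6 mA gives V_GS = -3.41 V ≤ V_t, so take I_D = 5.75 mA.
Then V_GS = 4.37 V and V_DS = V_DD − I_D(R_D+R_S) = 16 − 5.75×0.62 = 12.4 V.
Saturation requires V_DS ≥ V_GS − V_t = 1.87 V; 12.4 ≥ 1.87 ✓.

I_D ≈ 5.7 mA, V_DS ≈ 12 V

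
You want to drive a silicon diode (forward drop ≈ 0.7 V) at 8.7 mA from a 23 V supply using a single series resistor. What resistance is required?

The resistor drops V_S − V_D = 23 − 0.7 = 22.3 V at 8.7 mA.
R = 22.3 V / 8.7 mA = 2.56 kΩ.

R ≈ 2.6 kΩ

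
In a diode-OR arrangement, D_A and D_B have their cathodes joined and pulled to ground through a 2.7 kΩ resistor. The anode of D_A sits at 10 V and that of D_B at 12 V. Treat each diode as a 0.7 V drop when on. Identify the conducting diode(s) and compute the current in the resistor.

Assume both conduct. Then node N would need to be at both 10−0.7 = 9.3 V and 12−0.7 = 11.3 V, which is impossible.
Assume only D_B conducts: V_N = 12 − 0.7 = 11.3 V, so I_R = 11.3/2.7 = 4.19 mA.
Check D_A: its anode-to-cathode voltage is 10 − 11.3 = -1.3 V < 0.7 V, so it is off. The assumption is consistent.

Only D_B conducts; I_R ≈ 4.2 mA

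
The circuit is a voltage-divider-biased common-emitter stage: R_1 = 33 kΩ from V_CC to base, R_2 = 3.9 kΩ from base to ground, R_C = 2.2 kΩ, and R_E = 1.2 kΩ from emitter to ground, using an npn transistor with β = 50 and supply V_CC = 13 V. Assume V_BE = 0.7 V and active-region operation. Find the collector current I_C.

Thevenize the base divider: V_Th = V_CC·R_2/(R_1+R_2) = 13×3.9/36.9 = 1.37 V, R_Th = R_1‖R_2 = 3.49 kΩ.
Base-emitter loop: V_Th = I_B·R_Th + V_BE + (β+1)I_B·R_E, so I_B = (1.37 − 0.7) / (3.49 + 51×1.2) = 0.0104 mA.
I_C = β·I_B = 50×0.0104 = 0.521 mA, and I_E = (β+1)I_B = 0.531 mA.
V_CE = V_CC − I_C·R_C − I_E·R_E = 13 − 0.521×2.2 − 0.531×1.2 = 11.2 V.
V_CE = 11.2 V > 0.2 V confirms active-region operation.

I_C ≈ 0.52 mA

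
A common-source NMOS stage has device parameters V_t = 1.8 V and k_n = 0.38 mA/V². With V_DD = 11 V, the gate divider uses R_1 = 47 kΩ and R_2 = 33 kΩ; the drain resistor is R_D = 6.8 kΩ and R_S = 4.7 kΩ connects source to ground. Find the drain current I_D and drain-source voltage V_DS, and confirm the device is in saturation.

I_D ≈ 0.31 mA, V_DS ≈ 7.4 V

V_G = V_DD·R_2/(R_1+R_2) = 11×33/80 = 4.54 V.
Assume saturation: I_D = (k_n/2)(V_GS − V_t)² with V_GS = V_G − I_D·R_S = 4.54 − 4.7·I_D.
Substituting gives 4.2·I_D² − 5.89·I_D + 1.42 = 0, with roots I_D = 0.31 or 1.09 mA.
The root I_D = 1.09 mA gives V_GS = -0.598 V ≤ V_t, so take I_D = 0.31 mA.
Then V_GS = 3.08 V and V_DS = V_DD − I_D(R_D+R_S) = 11 − 0.31×11.5 = 7.43 V.
Saturation requires V_DS ≥ V_GS − V_t = 1.28 V; 7.43 ≥ 1.28 ✓.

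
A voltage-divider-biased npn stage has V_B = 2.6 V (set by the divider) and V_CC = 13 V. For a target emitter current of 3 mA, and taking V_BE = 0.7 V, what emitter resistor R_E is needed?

V_E = V_B − V_BE = 2.6 − 0.7 = 1.9 V.
R_E = V_E / I_E = 1.9 / 3 = 0.633 kΩ.

R_E ≈ 0.63 kΩ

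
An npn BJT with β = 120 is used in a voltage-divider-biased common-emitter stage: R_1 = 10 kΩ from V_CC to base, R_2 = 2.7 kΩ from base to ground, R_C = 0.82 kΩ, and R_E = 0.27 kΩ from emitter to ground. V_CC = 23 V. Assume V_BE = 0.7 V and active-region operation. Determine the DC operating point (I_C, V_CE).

Thevenize the base divider: V_Th = V_CC·R_2/(R_1+R_2) = 23×2.7/12.7 = 4.89 V, R_Th = R_1‖R_2 = 2.13 kΩ.
Base-emitter loop: V_Th = I_B·R_Th + V_BE + (β+1)I_B·R_E, so I_B = (4.89 − 0.7) / (2.13 + 121×0.27) = 0.12 mA.
I_C = β·I_B = 120×0.12 = 14.4 mA, and I_E = (β+1)I_B = 14.6 mA.
V_CE = V_CC − I_C·R_C − I_E·R_E = 23 − 14.4×0.82 − 14.6×0.27 = 7.22 V.
V_CE = 7.22 V > 0.2 V confirms active-region operation.

I_C ≈ 14 mA, V_CE ≈ 7.2 V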